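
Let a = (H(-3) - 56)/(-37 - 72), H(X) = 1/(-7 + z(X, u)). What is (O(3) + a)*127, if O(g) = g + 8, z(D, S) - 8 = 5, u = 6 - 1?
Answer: 956183/654 ≈ 1462.1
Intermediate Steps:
u = 5
z(D, S) = 13 (z(D, S) = 8 + 5 = 13)
O(g) = 8 + g
H(X) = ⅙ (H(X) = 1/(-7 + 13) = 1/6 = ⅙)
a = 335/654 (a = (⅙ - 56)/(-37 - 72) = -335/6/(-109) = -335/6*(-1/109) = 335/654 ≈ 0.51223)
(O(3) + a)*127 = ((8 + 3) + 335/654)*127 = (11 + 335/654)*127 = (7529/654)*127 = 956183/654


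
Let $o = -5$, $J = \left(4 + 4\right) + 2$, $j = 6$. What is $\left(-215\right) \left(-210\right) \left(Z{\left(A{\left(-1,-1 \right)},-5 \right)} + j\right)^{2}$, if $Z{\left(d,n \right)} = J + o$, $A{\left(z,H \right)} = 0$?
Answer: $5463150$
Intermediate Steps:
$J = 10$ ($J = 8 + 2 = 10$)
$Z{\left(d,n \right)} = 5$ ($Z{\left(d,n \right)} = 10 - 5 = 5$)
$\left(-215\right) \left(-210\right) \left(Z{\left(A{\left(-1,-1 \right)},-5 \right)} + j\right)^{2} = \left(-215\right) \left(-210\right) \left(5 + 6\right)^{2} = 45150 \cdot 11^{2} = 45150 \cdot 121 = 5463150$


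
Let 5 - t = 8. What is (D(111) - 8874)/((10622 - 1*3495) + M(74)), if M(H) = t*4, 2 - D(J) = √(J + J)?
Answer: -8872/7115 - √222/7115 ≈ -1.2490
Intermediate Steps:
D(J) = 2 - √2*√J (D(J) = 2 - √(J + J) = 2 - √(2*J) = 2 - √2*√J)
t = -3 (t = 5 - 1*8 = 5 - 8 = -3)
M(H) = -12 (M(H) = -3*4 = -12)
(D(111) - 8874)/((10622 - 1*3495) + M(74)) = ((2 - √2*√111) - 8874)/((10622 - 1*3495) - 12) = ((2 - √222) - 8874)/((10622 - 3495) - 12) = (-8872 - √222)/(7127 - 12) = (-8872 - √222)/7115 = (-8872 - √222)*(1/7115) = -8872/7115 - √222/7115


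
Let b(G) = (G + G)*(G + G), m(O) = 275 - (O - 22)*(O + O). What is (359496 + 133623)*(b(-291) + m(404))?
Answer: 14962709817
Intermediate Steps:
m(O) = 275 - 2*O*(-22 + O) (m(O) = 275 - (-22 + O)*2*O = 275 - 2*O*(-22 + O))
b(G) = 4*G² (b(G) = (2*G)*(2*G) = 4*G²)
(359496 + 133623)*(b(-291) + m(404)) = (359496 + 133623)*(4*(-291)² + (275 - 2*404² + 44*404)) = 493119*(4*84681 + (275 - 2*163216 + 17776)) = 493119*(338724 + (275 - 326432 + 17776)) = 493119*(338724 - 308381) = 493119*30343 = 14962709817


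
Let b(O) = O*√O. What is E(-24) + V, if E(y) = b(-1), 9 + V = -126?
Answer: -135 - I ≈ -135.0 - 1.0*I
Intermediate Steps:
V = -135 (V = -9 - 126 = -135)
b(O) = O^(3/2)
E(y) = -I (E(y) = (-1)^(3/2) = -I)
E(-24) + V = -I - 135 = -135 - I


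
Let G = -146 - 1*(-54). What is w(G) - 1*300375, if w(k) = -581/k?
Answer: -27633919/92 ≈ -3.0037e+5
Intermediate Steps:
G = -92 (G = -146 + 54 = -92)
w(G) - 1*300375 = -581/(-92) - 1*300375 = -581*(-1/92) - 300375 = 581/92 - 300375 = -27633919/92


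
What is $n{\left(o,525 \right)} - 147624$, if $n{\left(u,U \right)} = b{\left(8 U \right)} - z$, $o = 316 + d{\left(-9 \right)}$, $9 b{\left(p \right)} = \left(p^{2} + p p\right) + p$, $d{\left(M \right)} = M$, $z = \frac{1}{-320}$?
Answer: $\frac{3621928963}{960} \approx 3.7728 \cdot 10^{6}$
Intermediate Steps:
$z = - \frac{1}{320} \approx -0.003125$
$b{\left(p \right)} = \frac{p}{9} + \frac{2 p^{2}}{9}$ ($b{\left(p \right)} = \frac{\left(p^{2} + p p\right) + p}{9} = \frac{\left(p^{2} + p^{2}\right) + p}{9} = \frac{2 p^{2} + p}{9} = \frac{p + 2 p^{2}}{9} = \frac{p}{9} + \frac{2 p^{2}}{9}$)
$o = 307$ ($o = 316 - 9 = 307$)
$n{\left(u,U \right)} = \frac{1}{320} + \frac{8 U \left(1 + 16 U\right)}{9}$ ($n{\left(u,U \right)} = \frac{8 U \left(1 + 2 \cdot 8 U\right)}{9} - - \frac{1}{320} = \frac{8 U \left(1 + 16 U\right)}{9} + \frac{1}{320} = \frac{1}{320} + \frac{8 U \left(1 + 16 U\right)}{9}$)
$n{\left(o,525 \right)} - 147624 = \left(\frac{1}{320} + \frac{8}{9} \cdot 525 \left(1 + 16 \cdot 525\right)\right) - 147624 = \left(\frac{1}{320} + \frac{8}{9} \cdot 525 \left(1 + 8400\right)\right) - 147624 = \left(\frac{1}{320} + \frac{8}{9} \cdot 525 \cdot 8401\right) - 147624 = \left(\frac{1}{320} + \frac{11761400}{3}\right) - 147624 = \frac{3763648003}{960} - 147624 = \frac{3621928963}{960}$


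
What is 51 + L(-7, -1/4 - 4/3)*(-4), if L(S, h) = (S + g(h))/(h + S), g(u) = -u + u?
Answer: 4917/103 ≈ 47.738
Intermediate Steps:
g(u) = 0
L(S, h) = S/(S + h) (L(S, h) = (S + 0)/(h + S) = S/(S + h))
51 + L(-7, -1/4 - 4/3)*(-4) = 51 - 7/(-7 + (-1/4 - 4/3))*(-4) = 51 - 7/(-7 - 19/12)*(-4) = 51 - 7/(-103/12)*(-4) = 51 - 7*(-12/103)*(-4) = 51 + (84/103)*(-4) = 51 - 336/103 = 4917/103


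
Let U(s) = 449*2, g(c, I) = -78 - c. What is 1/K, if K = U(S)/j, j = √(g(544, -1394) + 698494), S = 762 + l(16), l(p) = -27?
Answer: 2*√43617/449 ≈ 0.93027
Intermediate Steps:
S = 735 (S = 762 - 27 = 735)
U(s) = 898
j = 4*√43617 (j = √((-78 - 1*544) + 698494) = √((-78 - 544) + 698494) = √(-622 + 698494) = √697872 = 4*√43617 ≈ 835.39)
K = 449*√43617/87234 (K = 898/((4*√43617)) = 898*(√43617/174468) = 449*√43617/87234 ≈ 1.0750)
1/K = 1/(449*√43617/87234) = 2*√43617/449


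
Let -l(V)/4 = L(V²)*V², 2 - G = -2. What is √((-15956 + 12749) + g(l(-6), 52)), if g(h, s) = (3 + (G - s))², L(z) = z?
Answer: I*√1182 ≈ 34.38*I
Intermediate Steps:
G = 4 (G = 2 - 1*(-2) = 2 + 2 = 4)
l(V) = -4*V⁴ (l(V) = -4*V²*V² = -4*V⁴)
g(h, s) = (7 - s)² (g(h, s) = (3 + (4 - s))² = (7 - s)²)
√((-15956 + 12749) + g(l(-6), 52)) = √((-15956 + 12749) + (7 - 1*52)²) = √(-3207 + (7 - 52)²) = √(-3207 + (-45)²) = √(-3207 + 2025) = √(-1182) = I*√1182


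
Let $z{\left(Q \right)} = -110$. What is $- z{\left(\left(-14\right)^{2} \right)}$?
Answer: $110$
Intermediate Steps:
$- z{\left(\left(-14\right)^{2} \right)} = \left(-1\right) \left(-110\right) = 110$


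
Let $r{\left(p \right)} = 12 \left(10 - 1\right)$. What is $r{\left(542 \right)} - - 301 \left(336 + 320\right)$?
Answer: $197564$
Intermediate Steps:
$r{\left(p \right)} = 108$ ($r{\left(p \right)} = 12 \cdot 9 = 108$)
$r{\left(542 \right)} - - 301 \left(336 + 320\right) = 108 - - 301 \left(336 + 320\right) = 108 - \left(-301\right) 656 = 108 - -197456 = 108 + 197456 = 197564$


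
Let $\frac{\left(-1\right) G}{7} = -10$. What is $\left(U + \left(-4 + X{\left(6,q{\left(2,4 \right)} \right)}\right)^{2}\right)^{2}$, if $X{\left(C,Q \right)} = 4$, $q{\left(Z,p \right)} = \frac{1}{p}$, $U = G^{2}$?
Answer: $24010000$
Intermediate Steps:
$G = 70$ ($G = \left(-7\right) \left(-10\right) = 70$)
$U = 4900$ ($U = 70^{2} = 4900$)
$\left(U + \left(-4 + X{\left(6,q{\left(2,4 \right)} \right)}\right)^{2}\right)^{2} = \left(4900 + \left(-4 + 4\right)^{2}\right)^{2} = \left(4900 + 0^{2}\right)^{2} = \left(4900 + 0\right)^{2} = 4900^{2} = 24010000$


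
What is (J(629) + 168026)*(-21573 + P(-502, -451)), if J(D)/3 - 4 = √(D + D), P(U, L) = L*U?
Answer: 34419055502 + 614487*√1258 ≈ 3.4441e+10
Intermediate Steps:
J(D) = 12 + 3*√2*√D (J(D) = 12 + 3*√(D + D) = 12 + 3*√(2*D) = 12 + 3*(√2*√D) = 12 + 3*√2*√D)
(J(629) + 168026)*(-21573 + P(-502, -451)) = ((12 + 3*√2*√629) + 168026)*(-21573 - 451*(-502)) = ((12 + 3*√1258) + 168026)*(-21573 + 226402) = (168038 + 3*√1258)*204829 = 34419055502 + 614487*√1258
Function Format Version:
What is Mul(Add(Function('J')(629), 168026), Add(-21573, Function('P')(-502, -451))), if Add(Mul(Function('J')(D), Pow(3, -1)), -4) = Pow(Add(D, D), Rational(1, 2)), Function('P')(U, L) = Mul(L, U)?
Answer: Add(34419055502, Mul(614487, Pow(1258, Rational(1, 2)))) ≈ 3.4441e+10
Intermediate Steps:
Function('J')(D) = Add(12, Mul(3, Pow(2, Rational(1, 2)), Pow(D, Rational(1, 2)))) (Function('J')(D) = Add(12, Mul(3, Pow(Add(D, D), Rational(1, 2)))) = Add(12, Mul(3, Pow(Mul(2, D), Rational(1, 2)))) = Add(12, Mul(3, Mul(Pow(2, Rational(1, 2)), Pow(D, Rational(1, 2))))) = Add(12, Mul(3, Pow(2, Rational(1, 2)), Pow(D, Rational(1, 2)))))
Mul(Add(Function('J')(629), 168026), Add(-21573, Function('P')(-502, -451))) = Mul(Add(Add(12, Mul(3, Pow(2, Rational(1, 2)), Pow(629, Rational(1, 2)))), 168026), Add(-21573, Mul(-451, -502))) = Mul(Add(Add(12, Mul(3, Pow(1258, Rational(1, 2)))), 168026), Add(-21573, 226402)) = Mul(Add(168038, Mul(3, Pow(1258, Rational(1, 2)))), 204829) = Add(34419055502, Mul(614487, Pow(1258, Rational(1, 2))))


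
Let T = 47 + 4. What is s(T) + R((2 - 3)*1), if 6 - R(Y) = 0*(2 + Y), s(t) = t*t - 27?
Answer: 2580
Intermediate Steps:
T = 51
s(t) = -27 + t² (s(t) = t² - 27 = -27 + t²)
R(Y) = 6 (R(Y) = 6 - 0*(2 + Y) = 6 - 1*0 = 6 + 0 = 6)
s(T) + R((2 - 3)*1) = (-27 + 51²) + 6 = (-27 + 2601) + 6 = 2574 + 6 = 2580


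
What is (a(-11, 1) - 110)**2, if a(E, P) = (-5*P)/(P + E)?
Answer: 47961/4 ≈ 11990.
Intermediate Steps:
a(E, P) = -5*P/(E + P) (a(E, P) = (-5*P)/(E + P) = -5*P/(E + P))
(a(-11, 1) - 110)**2 = (-5*1/(-11 + 1) - 110)**2 = (-5*1/(-10) - 110)**2 = (-5*1*(-1/10) - 110)**2 = (1/2 - 110)**2 = (-219/2)**2 = 47961/4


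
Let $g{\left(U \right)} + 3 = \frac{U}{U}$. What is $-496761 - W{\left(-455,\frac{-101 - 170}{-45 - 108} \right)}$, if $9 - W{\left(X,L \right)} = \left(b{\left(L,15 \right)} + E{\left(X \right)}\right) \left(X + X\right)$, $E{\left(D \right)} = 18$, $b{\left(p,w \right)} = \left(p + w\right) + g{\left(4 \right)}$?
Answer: $- \frac{80568550}{153} \approx -5.2659 \cdot 10^{5}$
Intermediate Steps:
$g{\left(U \right)} = -2$ ($g{\left(U \right)} = -3 + \frac{U}{U} = -3 + 1 = -2$)
$b{\left(p,w \right)} = -2 + p + w$ ($b{\left(p,w \right)} = \left(p + w\right) - 2 = -2 + p + w$)
$W{\left(X,L \right)} = 9 - 2 X \left(31 + L\right)$ ($W{\left(X,L \right)} = 9 - \left(\left(-2 + L + 15\right) + 18\right) \left(X + X\right) = 9 - \left(\left(13 + L\right) + 18\right) 2 X = 9 - \left(31 + L\right) 2 X = 9 - 2 X \left(31 + L\right)$)
$-496761 - W{\left(-455,\frac{-101 - 170}{-45 - 108} \right)} = -496761 - \left(9 - -28210 - 2 \frac{-101 - 170}{-45 - 108} \left(-455\right)\right) = -496761 - \left(9 + 28210 - 2 \left(- \frac{271}{-153}\right) \left(-455\right)\right) = -496761 - \left(9 + 28210 - 2 \left(\left(-271\right) \left(- \frac{1}{153}\right)\right) \left(-455\right)\right) = -496761 - \left(9 + 28210 - \frac{542}{153} \left(-455\right)\right) = -496761 - \left(9 + 28210 + \frac{246610}{153}\right) = -496761 - \frac{4564117}{153} = - \frac{80568550}{153}$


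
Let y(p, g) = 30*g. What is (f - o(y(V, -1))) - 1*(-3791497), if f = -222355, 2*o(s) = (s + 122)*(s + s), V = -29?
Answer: 3571902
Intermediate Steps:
o(s) = s*(122 + s) (o(s) = ((s + 122)*(s + s))/2 = ((122 + s)*(2*s))/2 = (2*s*(122 + s))/2 = s*(122 + s))
(f - o(y(V, -1))) - 1*(-3791497) = (-222355 - 30*(-1)*(122 + 30*(-1))) - 1*(-3791497) = (-222355 - (-30)*(122 - 30)) + 3791497 = (-222355 - (-30)*92) + 3791497 = (-222355 - 1*(-2760)) + 3791497 = (-222355 + 2760) + 3791497 = -219595 + 3791497 = 3571902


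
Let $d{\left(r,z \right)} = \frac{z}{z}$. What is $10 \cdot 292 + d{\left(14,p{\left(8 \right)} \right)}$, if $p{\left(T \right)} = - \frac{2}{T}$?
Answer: $2921$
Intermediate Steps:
$d{\left(r,z \right)} = 1$
$10 \cdot 292 + d{\left(14,p{\left(8 \right)} \right)} = 10 \cdot 292 + 1 = 2920 + 1 = 2921$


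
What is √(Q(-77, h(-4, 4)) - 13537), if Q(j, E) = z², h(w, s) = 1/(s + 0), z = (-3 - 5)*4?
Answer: I*√12513 ≈ 111.86*I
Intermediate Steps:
z = -32 (z = -8*4 = -32)
h(w, s) = 1/s
Q(j, E) = 1024 (Q(j, E) = (-32)² = 1024)
√(Q(-77, h(-4, 4)) - 13537) = √(1024 - 13537) = √(-12513) = I*√12513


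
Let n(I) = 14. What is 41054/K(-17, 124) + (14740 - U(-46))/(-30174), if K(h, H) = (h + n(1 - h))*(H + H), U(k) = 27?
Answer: -34714163/623596 ≈ -55.668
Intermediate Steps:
K(h, H) = 2*H*(14 + h) (K(h, H) = (h + 14)*(H + H) = (14 + h)*(2*H) = 2*H*(14 + h))
41054/K(-17, 124) + (14740 - U(-46))/(-30174) = 41054/((2*124*(14 - 17))) + (14740 - 1*27)/(-30174) = 41054/((2*124*(-3))) + (14740 - 27)*(-1/30174) = 41054/(-744) + 14713*(-1/30174) = 41054*(-1/744) - 14713/30174 = -20527/372 - 14713/30174 = -34714163/623596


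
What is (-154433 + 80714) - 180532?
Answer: -254251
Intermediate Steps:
(-154433 + 80714) - 180532 = -73719 - 180532 = -254251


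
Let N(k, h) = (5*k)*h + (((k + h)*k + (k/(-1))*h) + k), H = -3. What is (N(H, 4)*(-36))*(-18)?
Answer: -34992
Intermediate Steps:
N(k, h) = k + k*(h + k) + 4*h*k (N(k, h) = 5*h*k + (((h + k)*k + (k*(-1))*h) + k) = 5*h*k + ((k*(h + k) + (-k)*h) + k) = 5*h*k + ((k*(h + k) - h*k) + k) = 5*h*k + (k + k*(h + k) - h*k) = k + k*(h + k) + 4*h*k)
(N(H, 4)*(-36))*(-18) = (-3*(1 - 3 + 5*4)*(-36))*(-18) = (-3*(1 - 3 + 20)*(-36))*(-18) = (-3*18*(-36))*(-18) = -54*(-36)*(-18) = 1944*(-18) = -34992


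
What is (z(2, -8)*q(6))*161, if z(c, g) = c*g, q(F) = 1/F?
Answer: -1288/3 ≈ -429.33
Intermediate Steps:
q(F) = 1/F
(z(2, -8)*q(6))*161 = ((2*(-8))/6)*161 = -16*1/6*161 = -8/3*161 = -1288/3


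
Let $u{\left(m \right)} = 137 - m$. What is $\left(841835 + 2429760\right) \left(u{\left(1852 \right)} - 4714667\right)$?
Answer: $-15430091769290$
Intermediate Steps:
$\left(841835 + 2429760\right) \left(u{\left(1852 \right)} - 4714667\right) = \left(841835 + 2429760\right) \left(\left(137 - 1852\right) - 4714667\right) = 3271595 \left(\left(137 - 1852\right) - 4714667\right) = 3271595 \left(-1715 - 4714667\right) = 3271595 \left(-4716382\right) = -15430091769290$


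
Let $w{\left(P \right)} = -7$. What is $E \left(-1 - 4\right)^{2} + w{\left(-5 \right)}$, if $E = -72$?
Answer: $-1807$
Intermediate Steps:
$E \left(-1 - 4\right)^{2} + w{\left(-5 \right)} = - 72 \left(-1 - 4\right)^{2} - 7 = - 72 \left(-5\right)^{2} - 7 = \left(-72\right) 25 - 7 = -1800 - 7 = -1807$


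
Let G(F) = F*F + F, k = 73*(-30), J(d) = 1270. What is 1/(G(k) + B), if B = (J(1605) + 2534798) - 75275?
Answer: 1/7254703 ≈ 1.3784e-7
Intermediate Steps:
k = -2190
G(F) = F + F**2 (G(F) = F**2 + F = F + F**2)
B = 2460793 (B = (1270 + 2534798) - 75275 = 2536068 - 75275 = 2460793)
1/(G(k) + B) = 1/(-2190*(1 - 2190) + 2460793) = 1/(-2190*(-2189) + 2460793) = 1/(4793910 + 2460793) = 1/7254703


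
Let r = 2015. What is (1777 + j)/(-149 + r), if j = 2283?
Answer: 2030/933 ≈ 2.1758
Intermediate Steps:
(1777 + j)/(-149 + r) = (1777 + 2283)/(-149 + 2015) = 4060/1866 = 4060*(1/1866) = 2030/933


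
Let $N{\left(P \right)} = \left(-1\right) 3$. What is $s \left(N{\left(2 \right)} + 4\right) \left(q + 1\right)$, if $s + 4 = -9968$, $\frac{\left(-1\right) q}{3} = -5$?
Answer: $-159552$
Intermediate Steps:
$q = 15$ ($q = \left(-3\right) \left(-5\right) = 15$)
$N{\left(P \right)} = -3$
$s = -9972$ ($s = -4 - 9968 = -9972$)
$s \left(N{\left(2 \right)} + 4\right) \left(q + 1\right) = - 9972 \left(-3 + 4\right) \left(15 + 1\right) = - 9972 \cdot 1 \cdot 16 = \left(-9972\right) 16 = -159552$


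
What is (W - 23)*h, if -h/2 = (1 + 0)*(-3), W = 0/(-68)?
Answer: -138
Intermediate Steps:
W = 0 (W = 0*(-1/68) = 0)
h = 6 (h = -2*(1 + 0)*(-3) = -2*(-3) = 6)
(W - 23)*h = (0 - 23)*6 = -23*6 = -138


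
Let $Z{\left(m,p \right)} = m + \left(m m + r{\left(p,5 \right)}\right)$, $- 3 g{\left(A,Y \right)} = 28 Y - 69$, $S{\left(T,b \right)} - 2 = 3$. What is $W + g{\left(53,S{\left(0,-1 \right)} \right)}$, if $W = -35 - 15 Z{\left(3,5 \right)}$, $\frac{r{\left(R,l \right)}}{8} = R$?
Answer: $- \frac{2516}{3} \approx -838.67$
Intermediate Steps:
$S{\left(T,b \right)} = 5$ ($S{\left(T,b \right)} = 2 + 3 = 5$)
$g{\left(A,Y \right)} = 23 - \frac{28 Y}{3}$ ($g{\left(A,Y \right)} = - \frac{28 Y - 69}{3} = - \frac{-69 + 28 Y}{3} = 23 - \frac{28 Y}{3}$)
$r{\left(R,l \right)} = 8 R$
$Z{\left(m,p \right)} = m + m^{2} + 8 p$ ($Z{\left(m,p \right)} = m + \left(m m + 8 p\right) = m + \left(m^{2} + 8 p\right) = m + m^{2} + 8 p$)
$W = -815$ ($W = -35 - 15 \left(3 + 3^{2} + 8 \cdot 5\right) = -35 - 15 \left(3 + 9 + 40\right) = -35 - 780 = -815$)
$W + g{\left(53,S{\left(0,-1 \right)} \right)} = -815 + \left(23 - \frac{140}{3}\right) = -815 - \frac{71}{3} = - \frac{2516}{3}$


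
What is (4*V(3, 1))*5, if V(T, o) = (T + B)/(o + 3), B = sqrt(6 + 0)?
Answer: 15 + 5*sqrt(6) ≈ 27.247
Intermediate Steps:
B = sqrt(6) ≈ 2.4495
V(T, o) = (T + sqrt(6))/(3 + o) (V(T, o) = (T + sqrt(6))/(o + 3) = (T + sqrt(6))/(3 + o))
(4*V(3, 1))*5 = (4*((3 + sqrt(6))/(3 + 1)))*5 = (4*((3 + sqrt(6))/4))*5 = (4*(3/4 + sqrt(6)/4))*5 = (3 + sqrt(6))*5 = 15 + 5*sqrt(6)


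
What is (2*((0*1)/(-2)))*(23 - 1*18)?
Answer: 0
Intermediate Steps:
(2*((0*1)/(-2)))*(23 - 1*18) = (2*(0*(-1/2)))*(23 - 18) = (2*0)*5 = 0*5 = 0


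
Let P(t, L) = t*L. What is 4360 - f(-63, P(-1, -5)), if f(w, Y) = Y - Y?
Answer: 4360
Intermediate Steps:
P(t, L) = L*t
f(w, Y) = 0
4360 - f(-63, P(-1, -5)) = 4360 - 1*0 = 4360 + 0 = 4360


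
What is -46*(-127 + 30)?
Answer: 4462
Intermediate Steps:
-46*(-127 + 30) = -46*(-97) = 4462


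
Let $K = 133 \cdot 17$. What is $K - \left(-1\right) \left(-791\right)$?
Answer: $1470$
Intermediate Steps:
$K = 2261$
$K - \left(-1\right) \left(-791\right) = 2261 - \left(-1\right) \left(-791\right) = 2261 - 791 = 1470$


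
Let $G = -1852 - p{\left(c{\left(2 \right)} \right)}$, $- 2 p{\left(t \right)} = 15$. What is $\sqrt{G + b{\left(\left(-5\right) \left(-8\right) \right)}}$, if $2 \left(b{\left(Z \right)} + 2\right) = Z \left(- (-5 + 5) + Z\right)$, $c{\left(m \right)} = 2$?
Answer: $\frac{i \sqrt{4186}}{2} \approx 32.35 i$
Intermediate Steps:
$p{\left(t \right)} = - \frac{15}{2}$ ($p{\left(t \right)} = \left(- \frac{1}{2}\right) 15 = - \frac{15}{2}$)
$b{\left(Z \right)} = -2 + \frac{Z^{2}}{2}$ ($b{\left(Z \right)} = -2 + \frac{Z \left(- (-5 + 5) + Z\right)}{2} = -2 + \frac{Z \left(\left(-1\right) 0 + Z\right)}{2} = -2 + \frac{Z \left(0 + Z\right)}{2} = -2 + \frac{Z Z}{2} = -2 + \frac{Z^{2}}{2}$)
$G = - \frac{3689}{2}$ ($G = -1852 - - \frac{15}{2} = -1852 + \frac{15}{2} = - \frac{3689}{2} \approx -1844.5$)
$\sqrt{G + b{\left(\left(-5\right) \left(-8\right) \right)}} = \sqrt{- \frac{3689}{2} - \left(2 - \frac{\left(\left(-5\right) \left(-8\right)\right)^{2}}{2}\right)} = \sqrt{- \frac{3689}{2} - \left(2 - \frac{40^{2}}{2}\right)} = \sqrt{- \frac{3689}{2} + \left(-2 + \frac{1}{2} \cdot 1600\right)} = \sqrt{- \frac{3689}{2} + \left(-2 + 800\right)} = \sqrt{- \frac{3689}{2} + 798} = \sqrt{- \frac{2093}{2}} = \frac{i \sqrt{4186}}{2}$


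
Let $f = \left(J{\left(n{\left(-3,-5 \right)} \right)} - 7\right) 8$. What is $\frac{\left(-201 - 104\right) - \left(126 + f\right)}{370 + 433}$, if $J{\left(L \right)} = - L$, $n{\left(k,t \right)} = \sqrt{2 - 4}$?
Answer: $- \frac{375}{803} + \frac{8 i \sqrt{2}}{803} \approx -0.467 + 0.014089 i$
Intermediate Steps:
$n{\left(k,t \right)} = i \sqrt{2}$ ($n{\left(k,t \right)} = \sqrt{-2} = i \sqrt{2}$)
$f = -56 - 8 i \sqrt{2}$ ($f = \left(- i \sqrt{2} - 7\right) 8 = \left(-7 - i \sqrt{2}\right) 8 = -56 - 8 i \sqrt{2} \approx -56.0 - 11.314 i$)
$\frac{\left(-201 - 104\right) - \left(126 + f\right)}{370 + 433} = \frac{\left(-201 - 104\right) - \left(70 - 8 i \sqrt{2}\right)}{370 + 433} = \frac{-305 - \left(70 - 8 i \sqrt{2}\right)}{803} = \left(-305 - \left(70 - 8 i \sqrt{2}\right)\right) \frac{1}{803} = \left(-375 + 8 i \sqrt{2}\right) \frac{1}{803} = - \frac{375}{803} + \frac{8 i \sqrt{2}}{803}$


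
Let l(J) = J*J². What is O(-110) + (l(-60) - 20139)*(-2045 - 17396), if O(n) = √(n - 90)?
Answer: 4590778299 + 10*I*√2 ≈ 4.5908e+9 + 14.142*I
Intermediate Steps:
l(J) = J³
O(n) = √(-90 + n)
O(-110) + (l(-60) - 20139)*(-2045 - 17396) = √(-90 - 110) + ((-60)³ - 20139)*(-2045 - 17396) = √(-200) + (-216000 - 20139)*(-19441) = 10*I*√2 - 236139*(-19441) = 10*I*√2 + 4590778299 = 4590778299 + 10*I*√2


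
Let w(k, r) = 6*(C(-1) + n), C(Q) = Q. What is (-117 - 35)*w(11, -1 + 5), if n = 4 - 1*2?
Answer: -912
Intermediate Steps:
n = 2 (n = 4 - 2 = 2)
w(k, r) = 6 (w(k, r) = 6*(-1 + 2) = 6*1 = 6)
(-117 - 35)*w(11, -1 + 5) = (-117 - 35)*6 = -152*6 = -912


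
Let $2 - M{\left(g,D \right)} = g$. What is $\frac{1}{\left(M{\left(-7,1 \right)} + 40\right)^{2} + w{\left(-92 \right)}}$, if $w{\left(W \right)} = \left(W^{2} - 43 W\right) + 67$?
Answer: $\frac{1}{14888} \approx 6.7168 \cdot 10^{-5}$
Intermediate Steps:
$M{\left(g,D \right)} = 2 - g$
$w{\left(W \right)} = 67 + W^{2} - 43 W$
$\frac{1}{\left(M{\left(-7,1 \right)} + 40\right)^{2} + w{\left(-92 \right)}} = \frac{1}{\left(\left(2 - -7\right) + 40\right)^{2} + \left(67 + \left(-92\right)^{2} - -3956\right)} = \frac{1}{\left(\left(2 + 7\right) + 40\right)^{2} + \left(67 + 8464 + 3956\right)} = \frac{1}{\left(9 + 40\right)^{2} + 12487} = \frac{1}{49^{2} + 12487} = \frac{1}{2401 + 12487} = \frac{1}{14888}$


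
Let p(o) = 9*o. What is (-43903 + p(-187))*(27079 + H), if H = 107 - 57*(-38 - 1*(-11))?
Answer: -1309457850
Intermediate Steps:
H = 1646 (H = 107 - 57*(-38 + 11) = 107 - 57*(-27) = 107 + 1539 = 1646)
(-43903 + p(-187))*(27079 + H) = (-43903 + 9*(-187))*(27079 + 1646) = (-43903 - 1683)*28725 = -45586*28725 = -1309457850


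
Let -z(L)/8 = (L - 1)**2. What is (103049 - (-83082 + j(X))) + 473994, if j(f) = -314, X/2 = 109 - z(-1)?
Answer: 660439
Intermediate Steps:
z(L) = -8*(-1 + L)**2 (z(L) = -8*(L - 1)**2 = -8*(-1 + L)**2)
X = 282 (X = 2*(109 - (-8)*(-1 - 1)**2) = 2*(109 - (-8)*(-2)**2) = 2*(109 - (-8)*4) = 2*(109 - 1*(-32)) = 2*(109 + 32) = 2*141 = 282)
(103049 - (-83082 + j(X))) + 473994 = (103049 - (-83082 - 314)) + 473994 = (103049 - 1*(-83396)) + 473994 = (103049 + 83396) + 473994 = 186445 + 473994 = 660439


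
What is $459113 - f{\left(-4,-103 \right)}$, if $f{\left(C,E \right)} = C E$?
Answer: $458701$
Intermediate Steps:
$459113 - f{\left(-4,-103 \right)} = 459113 - \left(-4\right) \left(-103\right) = 459113 - 412 = 458701$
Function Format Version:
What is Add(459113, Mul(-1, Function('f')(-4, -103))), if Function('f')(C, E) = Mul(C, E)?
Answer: 458701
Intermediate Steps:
Add(459113, Mul(-1, Function('f')(-4, -103))) = Add(459113, Mul(-1, Mul(-4, -103))) = Add(459113, Mul(-1, 412)) = Add(459113, -412) = 458701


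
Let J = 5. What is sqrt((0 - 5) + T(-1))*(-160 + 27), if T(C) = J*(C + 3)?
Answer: -133*sqrt(5) ≈ -297.40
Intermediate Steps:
T(C) = 15 + 5*C (T(C) = 5*(C + 3) = 5*(3 + C) = 15 + 5*C)
sqrt((0 - 5) + T(-1))*(-160 + 27) = sqrt((0 - 5) + (15 + 5*(-1)))*(-160 + 27) = sqrt(-5 + (15 - 5))*(-133) = sqrt(-5 + 10)*(-133) = sqrt(5)*(-133) = -133*sqrt(5)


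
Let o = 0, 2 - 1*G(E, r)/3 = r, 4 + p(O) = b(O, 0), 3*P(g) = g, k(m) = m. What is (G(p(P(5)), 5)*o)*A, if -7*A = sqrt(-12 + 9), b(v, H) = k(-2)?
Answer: 0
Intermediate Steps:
b(v, H) = -2
P(g) = g/3
p(O) = -6 (p(O) = -4 - 2 = -6)
G(E, r) = 6 - 3*r
A = -I*sqrt(3)/7 (A = -sqrt(-12 + 9)/7 = -I*sqrt(3)/7 ≈ -0.24744*I)
(G(p(P(5)), 5)*o)*A = ((6 - 3*5)*0)*(-I*sqrt(3)/7) = ((6 - 15)*0)*(-I*sqrt(3)/7) = (-9*0)*(-I*sqrt(3)/7) = 0*(-I*sqrt(3)/7) = 0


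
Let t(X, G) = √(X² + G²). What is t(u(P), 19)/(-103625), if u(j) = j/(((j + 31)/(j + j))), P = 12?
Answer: -√750433/4455875 ≈ -0.00019441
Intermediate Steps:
u(j) = 2*j²/(31 + j) (u(j) = j/(((31 + j)/((2*j)))) = j/(((31 + j)*(1/(2*j)))) = j/(((31 + j)/(2*j))) = j*(2*j/(31 + j)) = 2*j²/(31 + j))
t(X, G) = √(G² + X²)
t(u(P), 19)/(-103625) = √(19² + (2*12²/(31 + 12))²)/(-103625) = √(361 + (2*144/43)²)*(-1/103625) = √(361 + (2*144*(1/43))²)*(-1/103625) = √(361 + (288/43)²)*(-1/103625) = √(361 + 82944/1849)*(-1/103625) = √(750433/1849)*(-1/103625) = (√750433/43)*(-1/103625) = -√750433/4455875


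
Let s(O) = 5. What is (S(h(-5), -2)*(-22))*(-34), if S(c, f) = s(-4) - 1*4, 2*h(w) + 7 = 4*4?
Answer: 748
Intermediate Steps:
h(w) = 9/2 (h(w) = -7/2 + (4*4)/2 = -7/2 + (1/2)*16 = -7/2 + 8 = 9/2)
S(c, f) = 1 (S(c, f) = 5 - 1*4 = 5 - 4 = 1)
(S(h(-5), -2)*(-22))*(-34) = (1*(-22))*(-34) = -22*(-34) = 748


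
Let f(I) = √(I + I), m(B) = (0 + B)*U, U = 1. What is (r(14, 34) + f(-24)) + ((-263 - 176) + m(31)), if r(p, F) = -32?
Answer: -440 + 4*I*√3 ≈ -440.0 + 6.9282*I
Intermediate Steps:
m(B) = B (m(B) = (0 + B)*1 = B*1 = B)
f(I) = √2*√I (f(I) = √(2*I) = √2*√I)
(r(14, 34) + f(-24)) + ((-263 - 176) + m(31)) = (-32 + √2*√(-24)) + ((-263 - 176) + 31) = (-32 + √2*(2*I*√6)) + (-439 + 31) = (-32 + 4*I*√3) - 408 = -440 + 4*I*√3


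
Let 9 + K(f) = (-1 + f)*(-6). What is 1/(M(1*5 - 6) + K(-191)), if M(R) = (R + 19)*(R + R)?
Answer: 1/1107 ≈ 0.00090334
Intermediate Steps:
K(f) = -3 - 6*f (K(f) = -9 + (-1 + f)*(-6) = -9 + (6 - 6*f) = -3 - 6*f)
M(R) = 2*R*(19 + R) (M(R) = (19 + R)*(2*R) = 2*R*(19 + R))
1/(M(1*5 - 6) + K(-191)) = 1/(2*(1*5 - 6)*(19 + (1*5 - 6)) + (-3 - 6*(-191))) = 1/(2*(5 - 6)*(19 + (5 - 6)) + (-3 + 1146)) = 1/(2*(-1)*(19 - 1) + 1143) = 1/(2*(-1)*18 + 1143) = 1/(-36 + 1143) = 1/1107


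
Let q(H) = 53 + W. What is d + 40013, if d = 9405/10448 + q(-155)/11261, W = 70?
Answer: 4707833828873/117654928 ≈ 40014.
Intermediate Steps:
q(H) = 123 (q(H) = 53 + 70 = 123)
d = 107194809/117654928 (d = 9405/10448 + 123/11261 = 107194809/117654928 ≈ 0.91109)
d + 40013 = 107194809/117654928 + 40013 = 4707833828873/117654928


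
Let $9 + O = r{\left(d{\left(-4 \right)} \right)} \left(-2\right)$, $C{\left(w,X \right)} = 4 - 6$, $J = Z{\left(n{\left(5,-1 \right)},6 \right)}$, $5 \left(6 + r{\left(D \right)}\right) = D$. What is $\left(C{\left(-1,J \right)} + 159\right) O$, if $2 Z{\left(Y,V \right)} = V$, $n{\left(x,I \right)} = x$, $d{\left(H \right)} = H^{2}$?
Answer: $- \frac{2669}{5} \approx -533.8$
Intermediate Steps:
$Z{\left(Y,V \right)} = \frac{V}{2}$
$r{\left(D \right)} = -6 + \frac{D}{5}$
$J = 3$ ($J = \frac{1}{2} \cdot 6 = 3$)
$C{\left(w,X \right)} = -2$ ($C{\left(w,X \right)} = 4 - 6 = -2$)
$O = - \frac{17}{5}$ ($O = -9 + \left(-6 + \frac{\left(-4\right)^{2}}{5}\right) \left(-2\right) = -9 + \left(-6 + \frac{1}{5} \cdot 16\right) \left(-2\right) = -9 + \left(-6 + \frac{16}{5}\right) \left(-2\right) = -9 - - \frac{28}{5} = -9 + \frac{28}{5} = - \frac{17}{5} \approx -3.4$)
$\left(C{\left(-1,J \right)} + 159\right) O = \left(-2 + 159\right) \left(- \frac{17}{5}\right) = 157 \left(- \frac{17}{5}\right) = - \frac{2669}{5}$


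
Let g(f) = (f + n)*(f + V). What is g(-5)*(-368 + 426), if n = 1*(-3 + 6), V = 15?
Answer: -1160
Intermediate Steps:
n = 3 (n = 1*3 = 3)
g(f) = (3 + f)*(15 + f) (g(f) = (f + 3)*(f + 15) = (3 + f)*(15 + f))
g(-5)*(-368 + 426) = (45 + (-5)² + 18*(-5))*(-368 + 426) = (45 + 25 - 90)*58 = -20*58 = -1160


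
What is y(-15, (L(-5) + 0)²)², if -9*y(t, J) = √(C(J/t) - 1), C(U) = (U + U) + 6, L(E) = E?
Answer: 5/243 ≈ 0.020576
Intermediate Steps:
C(U) = 6 + 2*U (C(U) = 2*U + 6 = 6 + 2*U)
y(t, J) = -√(5 + 2*J/t)/9 (y(t, J) = -√((6 + 2*(J/t)) - 1)/9 = -√((6 + 2*J/t) - 1)/9 = -√(5 + 2*J/t)/9)
y(-15, (L(-5) + 0)²)² = (-√(5 + 2*(-5 + 0)²/(-15))/9)² = (-√(5 + 2*(-5)²*(-1/15))/9)² = (-√(5 + 2*25*(-1/15))/9)² = (-√(5 - 10/3)/9)² = (-√15/27)² = 5/243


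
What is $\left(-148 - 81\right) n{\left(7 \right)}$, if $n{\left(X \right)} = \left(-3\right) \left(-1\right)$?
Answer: $-687$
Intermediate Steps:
$n{\left(X \right)} = 3$
$\left(-148 - 81\right) n{\left(7 \right)} = \left(-148 - 81\right) 3 = \left(-229\right) 3 = -687$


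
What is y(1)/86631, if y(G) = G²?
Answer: 1/86631 ≈ 1.1543e-5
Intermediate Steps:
y(1)/86631 = 1²/86631 = 1*(1/86631) = 1/86631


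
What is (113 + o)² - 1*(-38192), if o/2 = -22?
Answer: 42953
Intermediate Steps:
o = -44 (o = 2*(-22) = -44)
(113 + o)² - 1*(-38192) = (113 - 44)² - 1*(-38192) = 69² + 38192 = 4761 + 38192 = 42953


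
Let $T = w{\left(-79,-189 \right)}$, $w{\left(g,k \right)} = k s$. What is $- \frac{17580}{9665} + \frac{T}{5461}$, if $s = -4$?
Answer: $- \frac{17739528}{10556113} \approx -1.6805$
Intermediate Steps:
$w{\left(g,k \right)} = - 4 k$ ($w{\left(g,k \right)} = k \left(-4\right) = - 4 k$)
$T = 756$ ($T = \left(-4\right) \left(-189\right) = 756$)
$- \frac{17580}{9665} + \frac{T}{5461} = - \frac{17580}{9665} + \frac{756}{5461} = \left(-17580\right) \frac{1}{9665} + 756 \cdot \frac{1}{5461} = - \frac{3516}{1933} + \frac{756}{5461} = - \frac{17739528}{10556113}$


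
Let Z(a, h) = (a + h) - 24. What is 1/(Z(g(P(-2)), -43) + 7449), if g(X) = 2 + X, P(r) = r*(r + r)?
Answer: 1/7392 ≈ 0.00013528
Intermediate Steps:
P(r) = 2*r² (P(r) = r*(2*r) = 2*r²)
Z(a, h) = -24 + a + h
1/(Z(g(P(-2)), -43) + 7449) = 1/((-24 + (2 + 2*(-2)²) - 43) + 7449) = 1/((-24 + (2 + 2*4) - 43) + 7449) = 1/((-24 + (2 + 8) - 43) + 7449) = 1/((-24 + 10 - 43) + 7449) = 1/(-57 + 7449) = 1/7392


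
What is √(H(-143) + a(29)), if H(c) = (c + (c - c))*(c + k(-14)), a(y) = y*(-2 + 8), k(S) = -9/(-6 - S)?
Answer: √332542/4 ≈ 144.17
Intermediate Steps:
a(y) = 6*y (a(y) = y*6 = 6*y)
H(c) = c*(-9/8 + c) (H(c) = (c + (c - c))*(c + 9/(6 - 14)) = (c + 0)*(c + 9/(-8)) = c*(c + 9*(-⅛)) = c*(c - 9/8) = c*(-9/8 + c))
√(H(-143) + a(29)) = √((⅛)*(-143)*(-9 + 8*(-143)) + 6*29) = √((⅛)*(-143)*(-9 - 1144) + 174) = √((⅛)*(-143)*(-1153) + 174) = √(164879/8 + 174) = √(166271/8) = √332542/4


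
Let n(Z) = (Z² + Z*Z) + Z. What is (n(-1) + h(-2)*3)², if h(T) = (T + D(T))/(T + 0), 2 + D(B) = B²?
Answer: 1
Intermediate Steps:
n(Z) = Z + 2*Z² (n(Z) = (Z² + Z²) + Z = 2*Z² + Z = Z + 2*Z²)
D(B) = -2 + B²
h(T) = (-2 + T + T²)/T (h(T) = (T + (-2 + T²))/(T + 0) = (-2 + T + T²)/T)
(n(-1) + h(-2)*3)² = (-(1 + 2*(-1)) + (1 - 2 - 2/(-2))*3)² = (-(1 - 2) + (1 - 2 - 2*(-½))*3)² = (-1*(-1) + (1 - 2 + 1)*3)² = (1 + 0*3)² = (1 + 0)² = 1² = 1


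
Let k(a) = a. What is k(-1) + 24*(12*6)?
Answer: 1727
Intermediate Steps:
k(-1) + 24*(12*6) = -1 + 24*(12*6) = -1 + 24*72 = -1 + 1728 = 1727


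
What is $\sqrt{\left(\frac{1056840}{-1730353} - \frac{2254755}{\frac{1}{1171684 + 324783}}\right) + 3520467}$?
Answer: $\frac{33 i \sqrt{9277000724630529833038}}{1730353} \approx 1.8369 \cdot 10^{6} i$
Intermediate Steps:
$\sqrt{\left(\frac{1056840}{-1730353} - \frac{2254755}{\frac{1}{1171684 + 324783}}\right) + 3520467} = \sqrt{\left(1056840 \left(- \frac{1}{1730353}\right) - \frac{2254755}{\frac{1}{1496467}}\right) + 3520467} = \sqrt{\left(- \frac{1056840}{1730353} - 2254755 \frac{1}{\frac{1}{1496467}}\right) + 3520467} = \sqrt{\left(- \frac{1056840}{1730353} - 3374166450585\right) + 3520467} = \sqrt{- \frac{5838499040270163345}{1730353} + 3520467} = \sqrt{- \frac{5838492948619528494}{1730353}} = \frac{33 i \sqrt{9277000724630529833038}}{1730353}$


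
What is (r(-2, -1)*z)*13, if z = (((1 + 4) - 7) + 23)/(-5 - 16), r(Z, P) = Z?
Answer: 26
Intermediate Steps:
z = -1 (z = ((5 - 7) + 23)/(-21) = (-2 + 23)*(-1/21) = 21*(-1/21) = -1)
(r(-2, -1)*z)*13 = -2*(-1)*13 = 2*13 = 26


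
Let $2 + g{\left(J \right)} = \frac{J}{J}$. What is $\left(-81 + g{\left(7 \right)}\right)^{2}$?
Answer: $6724$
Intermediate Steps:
$g{\left(J \right)} = -1$ ($g{\left(J \right)} = -2 + \frac{J}{J} = -2 + 1 = -1$)
$\left(-81 + g{\left(7 \right)}\right)^{2} = \left(-81 - 1\right)^{2} = \left(-82\right)^{2} = 6724$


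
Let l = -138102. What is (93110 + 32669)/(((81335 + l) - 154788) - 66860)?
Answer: -125779/278415 ≈ -0.45177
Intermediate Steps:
(93110 + 32669)/(((81335 + l) - 154788) - 66860) = (93110 + 32669)/(((81335 - 138102) - 154788) - 66860) = 125779/((-56767 - 154788) - 66860) = 125779/(-211555 - 66860) = 125779/(-278415) = 125779*(-1/278415) = -125779/278415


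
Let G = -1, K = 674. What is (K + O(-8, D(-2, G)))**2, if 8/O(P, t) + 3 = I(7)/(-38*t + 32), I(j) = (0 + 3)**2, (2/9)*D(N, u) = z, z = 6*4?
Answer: 67356063641476/149450625 ≈ 4.5069e+5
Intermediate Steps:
z = 24
D(N, u) = 108 (D(N, u) = (9/2)*24 = 108)
I(j) = 9 (I(j) = 3**2 = 9)
O(P, t) = 8/(-3 + 9/(32 - 38*t)) (O(P, t) = 8/(-3 + 9/(-38*t + 32)) = 8/(-3 + 9/(32 - 38*t)))
(K + O(-8, D(-2, G)))**2 = (674 + 16*(16 - 19*108)/(3*(-29 + 38*108)))**2 = (674 + 16*(16 - 2052)/(3*(-29 + 4104)))**2 = (674 + (16/3)*(-2036)/4075)**2 = (674 + (16/3)*(1/4075)*(-2036))**2 = (674 - 32576/12225)**2 = (8207074/12225)**2 = 67356063641476/149450625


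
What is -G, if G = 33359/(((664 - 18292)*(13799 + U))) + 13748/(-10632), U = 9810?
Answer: 238416240791/184367497236 ≈ 1.2932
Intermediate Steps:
G = -238416240791/184367497236 (G = 33359/(((664 - 18292)*(13799 + 9810))) + 13748/(-10632) = 33359/((-17628*23609)) + 13748*(-1/10632) = 33359/(-416179452) - 3437/2658 = 33359*(-1/416179452) - 3437/2658 = -33359/416179452 - 3437/2658 = -238416240791/184367497236 ≈ -1.2932)
-G = -1*(-238416240791/184367497236) = 238416240791/184367497236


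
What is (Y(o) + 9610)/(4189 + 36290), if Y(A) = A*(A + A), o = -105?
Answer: 31660/40479 ≈ 0.78213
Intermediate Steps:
Y(A) = 2*A**2 (Y(A) = A*(2*A) = 2*A**2)
(Y(o) + 9610)/(4189 + 36290) = (2*(-105)**2 + 9610)/(4189 + 36290) = (2*11025 + 9610)/40479 = (22050 + 9610)*(1/40479) = 31660*(1/40479) = 31660/40479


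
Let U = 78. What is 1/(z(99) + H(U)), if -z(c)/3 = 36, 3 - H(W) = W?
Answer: -1/183 ≈ -0.0054645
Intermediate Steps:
H(W) = 3 - W
z(c) = -108 (z(c) = -3*36 = -108)
1/(z(99) + H(U)) = 1/(-108 + (3 - 1*78)) = 1/(-108 + (3 - 78)) = 1/(-108 - 75) = 1/(-183) = -1/183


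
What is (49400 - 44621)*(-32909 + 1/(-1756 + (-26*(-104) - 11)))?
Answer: -147363963228/937 ≈ -1.5727e+8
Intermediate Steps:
(49400 - 44621)*(-32909 + 1/(-1756 + (-26*(-104) - 11))) = 4779*(-32909 + 1/(-1756 + (2704 - 11))) = 4779*(-32909 + 1/(-1756 + 2693)) = 4779*(-32909 + 1/937) = 4779*(-30835732/937) = -147363963228/937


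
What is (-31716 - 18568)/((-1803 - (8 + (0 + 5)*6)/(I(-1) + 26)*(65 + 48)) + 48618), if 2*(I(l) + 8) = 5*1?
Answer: -2061644/1910827 ≈ -1.0789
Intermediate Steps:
I(l) = -11/2 (I(l) = -8 + (5*1)/2 = -8 + (½)*5 = -8 + 5/2 = -11/2)
(-31716 - 18568)/((-1803 - (8 + (0 + 5)*6)/(I(-1) + 26)*(65 + 48)) + 48618) = (-31716 - 18568)/((-1803 - (8 + (0 + 5)*6)/(-11/2 + 26)*(65 + 48)) + 48618) = -50284/((-1803 - (8 + 5*6)/(41/2)*113) + 48618) = -50284/((-1803 - (8 + 30)*(2/41)*113) + 48618) = -50284/((-1803 - 38*(2/41)*113) + 48618) = -50284/((-1803 - 76*113/41) + 48618) = -50284/((-1803 - 1*8588/41) + 48618) = -50284/((-1803 - 8588/41) + 48618) = -50284/(-82511/41 + 48618) = -50284/1910827/41 = -50284*41/1910827 = -2061644/1910827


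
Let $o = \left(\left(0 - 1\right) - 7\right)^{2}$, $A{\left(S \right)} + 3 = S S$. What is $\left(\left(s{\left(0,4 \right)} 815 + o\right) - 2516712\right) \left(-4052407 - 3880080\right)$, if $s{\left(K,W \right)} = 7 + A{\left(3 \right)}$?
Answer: $19879232843811$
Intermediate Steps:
$A{\left(S \right)} = -3 + S^{2}$ ($A{\left(S \right)} = -3 + S S = -3 + S^{2}$)
$o = 64$ ($o = \left(\left(0 - 1\right) - 7\right)^{2} = \left(-1 - 7\right)^{2} = \left(-8\right)^{2} = 64$)
$s{\left(K,W \right)} = 13$ ($s{\left(K,W \right)} = 7 - \left(3 - 3^{2}\right) = 7 + \left(-3 + 9\right) = 7 + 6 = 13$)
$\left(\left(s{\left(0,4 \right)} 815 + o\right) - 2516712\right) \left(-4052407 - 3880080\right) = \left(\left(13 \cdot 815 + 64\right) - 2516712\right) \left(-4052407 - 3880080\right) = \left(\left(10595 + 64\right) - 2516712\right) \left(-7932487\right) = \left(10659 - 2516712\right) \left(-7932487\right) = \left(-2506053\right) \left(-7932487\right) = 19879232843811$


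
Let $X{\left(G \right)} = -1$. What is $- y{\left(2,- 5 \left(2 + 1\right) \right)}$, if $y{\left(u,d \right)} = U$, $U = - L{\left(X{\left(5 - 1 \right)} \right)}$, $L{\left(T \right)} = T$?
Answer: $-1$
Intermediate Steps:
$U = 1$ ($U = \left(-1\right) \left(-1\right) = 1$)
$y{\left(u,d \right)} = 1$
$- y{\left(2,- 5 \left(2 + 1\right) \right)} = \left(-1\right) 1 = -1$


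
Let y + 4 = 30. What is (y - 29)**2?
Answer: 9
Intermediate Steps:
y = 26 (y = -4 + 30 = 26)
(y - 29)**2 = (26 - 29)**2 = (-3)**2 = 9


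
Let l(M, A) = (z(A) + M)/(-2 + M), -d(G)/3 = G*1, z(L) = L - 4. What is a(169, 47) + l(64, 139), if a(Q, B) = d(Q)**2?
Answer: 15937237/62 ≈ 2.5705e+5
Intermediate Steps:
z(L) = -4 + L
d(G) = -3*G
l(M, A) = (-4 + A + M)/(-2 + M) (l(M, A) = ((-4 + A) + M)/(-2 + M) = (-4 + A + M)/(-2 + M))
a(Q, B) = 9*Q**2 (a(Q, B) = (-3*Q)**2 = 9*Q**2)
a(169, 47) + l(64, 139) = 9*169**2 + (-4 + 139 + 64)/(-2 + 64) = 9*28561 + 199/62 = 257049 + (1/62)*199 = 257049 + 199/62 = 15937237/62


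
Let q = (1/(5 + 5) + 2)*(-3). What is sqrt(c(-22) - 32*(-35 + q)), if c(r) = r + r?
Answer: 2*sqrt(7985)/5 ≈ 35.744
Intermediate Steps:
q = -63/10 (q = (1/10 + 2)*(-3) = (21/10)*(-3) = -63/10 ≈ -6.3000)
c(r) = 2*r
sqrt(c(-22) - 32*(-35 + q)) = sqrt(2*(-22) - 32*(-35 - 63/10)) = sqrt(-44 - 32*(-413/10)) = sqrt(-44 + 6608/5) = sqrt(6388/5) = 2*sqrt(7985)/5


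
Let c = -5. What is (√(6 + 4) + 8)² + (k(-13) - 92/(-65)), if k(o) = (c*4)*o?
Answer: 21802/65 + 16*√10 ≈ 386.01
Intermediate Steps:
k(o) = -20*o (k(o) = (-5*4)*o = -20*o)
(√(6 + 4) + 8)² + (k(-13) - 92/(-65)) = (√(6 + 4) + 8)² + (-20*(-13) - 92/(-65)) = (√10 + 8)² + (260 - 92*(-1)/65) = (8 + √10)² + (260 - 1*(-92/65)) = (8 + √10)² + (260 + 92/65) = (8 + √10)² + 16992/65 = 16992/65 + (8 + √10)²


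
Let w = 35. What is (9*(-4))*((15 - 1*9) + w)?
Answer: -1476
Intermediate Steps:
(9*(-4))*((15 - 1*9) + w) = (9*(-4))*((15 - 1*9) + 35) = -36*((15 - 9) + 35) = -36*(6 + 35) = -36*41 = -1476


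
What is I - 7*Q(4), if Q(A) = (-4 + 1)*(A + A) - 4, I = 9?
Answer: 205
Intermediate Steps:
Q(A) = -4 - 6*A (Q(A) = -6*A - 4 = -4 - 6*A)
I - 7*Q(4) = 9 - 7*(-4 - 6*4) = 9 - 7*(-4 - 24) = 9 - 7*(-28) = 9 + 196 = 205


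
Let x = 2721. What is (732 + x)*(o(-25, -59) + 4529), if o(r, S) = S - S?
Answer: 15638637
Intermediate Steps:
o(r, S) = 0
(732 + x)*(o(-25, -59) + 4529) = (732 + 2721)*(0 + 4529) = 3453*4529 = 15638637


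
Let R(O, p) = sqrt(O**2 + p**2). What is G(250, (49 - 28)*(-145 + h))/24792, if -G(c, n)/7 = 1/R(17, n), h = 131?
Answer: -7*sqrt(3469)/430017240 ≈ -9.5877e-7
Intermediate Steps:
G(c, n) = -7/sqrt(289 + n**2) (G(c, n) = -7/sqrt(17**2 + n**2) = -7/sqrt(289 + n**2))
G(250, (49 - 28)*(-145 + h))/24792 = -7/sqrt(289 + ((49 - 28)*(-145 + 131))**2)/24792 = -7/sqrt(289 + (21*(-14))**2)*(1/24792) = -7/sqrt(289 + (-294)**2)*(1/24792) = -7/sqrt(289 + 86436)*(1/24792) = -7*sqrt(3469)/17345*(1/24792) = -7*sqrt(3469)/430017240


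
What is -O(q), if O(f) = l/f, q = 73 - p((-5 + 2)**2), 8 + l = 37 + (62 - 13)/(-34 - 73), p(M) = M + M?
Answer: -3054/5885 ≈ -0.51895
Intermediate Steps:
p(M) = 2*M
l = 3054/107 (l = -8 + (37 + (62 - 13)/(-34 - 73)) = -8 + (37 + 49/(-107)) = -8 + (37 + 49*(-1/107)) = -8 + (37 - 49/107) = -8 + 3910/107 = 3054/107 ≈ 28.542)
q = 55 (q = 73 - 2*(-5 + 2)**2 = 73 - 2*(-3)**2 = 73 - 2*9 = 73 - 1*18 = 73 - 18 = 55)
O(f) = 3054/(107*f)
-O(q) = -3054/(107*55) = -1*3054/5885 = -3054/5885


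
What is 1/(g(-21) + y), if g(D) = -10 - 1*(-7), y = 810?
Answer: 1/807 ≈ 0.0012392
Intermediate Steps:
g(D) = -3 (g(D) = -10 + 7 = -3)
1/(g(-21) + y) = 1/(-3 + 810) = 1/807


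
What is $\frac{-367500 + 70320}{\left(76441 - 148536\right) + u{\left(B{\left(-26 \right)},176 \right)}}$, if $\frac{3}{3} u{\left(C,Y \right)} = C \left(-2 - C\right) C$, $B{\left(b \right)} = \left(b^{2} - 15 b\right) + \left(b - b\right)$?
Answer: $\frac{297180}{1213700303} \approx 0.00024485$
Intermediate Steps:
$B{\left(b \right)} = b^{2} - 15 b$ ($B{\left(b \right)} = \left(b^{2} - 15 b\right) + 0 = b^{2} - 15 b$)
$u{\left(C,Y \right)} = C^{2} \left(-2 - C\right)$ ($u{\left(C,Y \right)} = C \left(-2 - C\right) C = C^{2} \left(-2 - C\right)$)
$\frac{-367500 + 70320}{\left(76441 - 148536\right) + u{\left(B{\left(-26 \right)},176 \right)}} = \frac{-367500 + 70320}{\left(76441 - 148536\right) + \left(- 26 \left(-15 - 26\right)\right)^{2} \left(-2 - - 26 \left(-15 - 26\right)\right)} = - \frac{297180}{-72095 + \left(\left(-26\right) \left(-41\right)\right)^{2} \left(-2 - \left(-26\right) \left(-41\right)\right)} = - \frac{297180}{-72095 + 1066^{2} \left(-2 - 1066\right)} = - \frac{297180}{-72095 + 1136356 \left(-2 - 1066\right)} = - \frac{297180}{-72095 + 1136356 \left(-1068\right)} = - \frac{297180}{-72095 - 1213628208} = - \frac{297180}{-1213700303} = \left(-297180\right) \left(- \frac{1}{1213700303}\right) = \frac{297180}{1213700303}$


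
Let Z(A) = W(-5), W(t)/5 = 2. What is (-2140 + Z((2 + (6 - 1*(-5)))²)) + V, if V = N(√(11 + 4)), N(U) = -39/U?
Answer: -2130 - 13*√15/5 ≈ -2140.1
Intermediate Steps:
V = -13*√15/5 (V = -39/√(11 + 4) = -39*√15/15 = -13*√15/5 ≈ -10.070)
W(t) = 10 (W(t) = 5*2 = 10)
Z(A) = 10
(-2140 + Z((2 + (6 - 1*(-5)))²)) + V = (-2140 + 10) - 13*√15/5 = -2130 - 13*√15/5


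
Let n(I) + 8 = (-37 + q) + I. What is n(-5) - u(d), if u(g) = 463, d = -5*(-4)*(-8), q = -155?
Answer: -668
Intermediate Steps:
d = -160 (d = 20*(-8) = -160)
n(I) = -200 + I (n(I) = -8 + ((-37 - 155) + I) = -8 + (-192 + I) = -200 + I)
n(-5) - u(d) = (-200 - 5) - 1*463 = -205 - 463 = -668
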